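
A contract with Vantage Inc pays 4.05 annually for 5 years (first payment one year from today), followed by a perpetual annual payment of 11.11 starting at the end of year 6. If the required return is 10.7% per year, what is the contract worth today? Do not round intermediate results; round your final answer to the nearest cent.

77.54

PV of 5-year annuity: 4.05 × [1 − (1+0.107)^−5] / 0.107 = 15.08203
Perpetuity value at year 5: 11.11 / 0.107 = 103.83178
PV of perpetuity: 103.83178 / (1+0.107)^5 = 62.45859
Total PV = 15.08203 + 62.45859 = 77.54062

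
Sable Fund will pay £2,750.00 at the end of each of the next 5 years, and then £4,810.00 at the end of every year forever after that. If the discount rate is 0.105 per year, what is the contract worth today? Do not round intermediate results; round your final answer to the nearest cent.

PV of 5-year annuity: £2,750.00 × [1 − (1+0.105)^−5] / 0.105 = 10292.86011
Perpetuity value at year 5: £4,810.00 / 0.105 = 45809.52381
PV of perpetuity: 45809.52381 / (1+0.105)^5 = 27806.37575
Total PV = 10292.86011 + 27806.37575 = 38099.23587

£38099.24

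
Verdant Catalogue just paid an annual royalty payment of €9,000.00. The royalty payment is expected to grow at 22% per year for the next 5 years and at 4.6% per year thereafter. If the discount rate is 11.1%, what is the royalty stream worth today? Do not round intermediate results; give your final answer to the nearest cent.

D_1 = 10980.00000
D_2 = 13395.60000
D_3 = 16342.63200
D_4 = 19938.01104
D_5 = 24324.37347
Terminal value at year 5: TV = D_5×(1+g_2)/(r−g_2) = 25443.29465/0.065 = 391435.30228
P_0 = D_1/(1+r)^1 + D_2/(1+r)^2 + D_3/(1+r)^3 + D_4/(1+r)^4 + D_5/(1+r)^5 + TV/(1+r)^5
    = 9882.98830 + 10852.60641 + 11917.35358 + 13086.56288 + 14370.48309 + 231254.23564 = 291364.22991

€291364.23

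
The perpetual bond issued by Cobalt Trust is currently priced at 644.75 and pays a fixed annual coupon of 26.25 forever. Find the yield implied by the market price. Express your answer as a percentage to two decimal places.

P = C/r ⇒ r = C/P = 26.25/644.75 = 0.040713

4.07%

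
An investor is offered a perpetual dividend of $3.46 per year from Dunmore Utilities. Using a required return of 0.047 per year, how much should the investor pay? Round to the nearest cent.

Level perpetuity: PV = C / r = $3.46 / 0.047 = $73.62

$73.62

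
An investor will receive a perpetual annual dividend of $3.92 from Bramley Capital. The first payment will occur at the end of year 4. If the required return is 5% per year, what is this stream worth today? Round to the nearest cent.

Value at end of year 3: C / r = $3.92 / 0.05 = $78.4000
Discount to today: PV = $78.4000 / (1 + 0.05)^3 = $78.4000 / 1.157625 = $67.72

$67.72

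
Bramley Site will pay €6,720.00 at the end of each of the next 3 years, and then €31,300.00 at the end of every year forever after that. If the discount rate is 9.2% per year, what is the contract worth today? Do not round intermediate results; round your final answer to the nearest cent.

PV of 3-year annuity: €6,720.00 × [1 − (1+0.092)^−3] / 0.092 = 16949.85019
Perpetuity value at year 3: €31,300.00 / 0.092 = 340217.39130
PV of perpetuity: 340217.39130 / (1+0.092)^3 = 261269.42838
Total PV = 16949.85019 + 261269.42838 = 278219.27857

€278219.28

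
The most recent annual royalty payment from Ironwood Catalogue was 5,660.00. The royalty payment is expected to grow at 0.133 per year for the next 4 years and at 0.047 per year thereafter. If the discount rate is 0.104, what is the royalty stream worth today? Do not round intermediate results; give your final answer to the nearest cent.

139493.51

D_1 = 6412.78000
D_2 = 7265.67974
D_3 = 8232.01515
D_4 = 9326.87316
Terminal value at year 4: TV = D_4×(1+g_2)/(r−g_2) = 9765.23620/0.057 = 171319.93330
P_0 = D_1/(1+r)^1 + D_2/(1+r)^2 + D_3/(1+r)^3 + D_4/(1+r)^4 + TV/(1+r)^4
    = 5808.67754 + 5961.26055 + 6117.85163 + 6278.55607 + 115327.16151 = 139493.50730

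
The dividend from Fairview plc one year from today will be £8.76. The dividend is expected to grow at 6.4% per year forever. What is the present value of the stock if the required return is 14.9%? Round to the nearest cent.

Growing perpetuity: P = D₁ / (r − g) = £8.7600 / (0.149 − 0.064) = £103.06

£103.06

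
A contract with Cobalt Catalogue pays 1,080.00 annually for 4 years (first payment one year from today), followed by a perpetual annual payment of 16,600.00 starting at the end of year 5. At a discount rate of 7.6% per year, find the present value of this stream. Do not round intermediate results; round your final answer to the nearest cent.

PV of 4-year annuity: 1,080.00 × [1 − (1+0.076)^−4] / 0.076 = 3609.17863
Perpetuity value at year 4: 16,600.00 / 0.076 = 218421.05263
PV of perpetuity: 218421.05263 / (1+0.076)^4 = 162946.64030
Total PV = 3609.17863 + 162946.64030 = 166555.81894

166555.82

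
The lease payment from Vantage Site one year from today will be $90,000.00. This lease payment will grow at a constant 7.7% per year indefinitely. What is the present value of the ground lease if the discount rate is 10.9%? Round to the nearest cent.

Growing perpetuity: P = D₁ / (r − g) = $90,000.0000 / (0.109 − 0.077) = $2,812,500.00

$2812500.00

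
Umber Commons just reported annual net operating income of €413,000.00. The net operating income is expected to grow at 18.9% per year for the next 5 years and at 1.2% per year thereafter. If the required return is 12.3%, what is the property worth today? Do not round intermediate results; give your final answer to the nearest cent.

D_1 = 491057.00000
D_2 = 583866.77300
D_3 = 694217.59310
D_4 = 825424.71819
D_5 = 981429.98993
Terminal value at year 5: TV = D_5×(1+g_2)/(r−g_2) = 993207.14981/0.111 = 8947812.16045
P_0 = D_1/(1+r)^1 + D_2/(1+r)^2 + D_3/(1+r)^3 + D_4/(1+r)^4 + D_5/(1+r)^5 + TV/(1+r)^5
    = 437272.48442 + 462971.49062 + 490180.85695 + 518989.34899 + 549490.94919 + 5009773.33859 = 7468678.46876

€7468678.47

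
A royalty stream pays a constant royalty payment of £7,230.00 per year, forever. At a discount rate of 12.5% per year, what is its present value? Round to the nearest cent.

Level perpetuity: PV = C / r = £7,230.00 / 0.125 = £57,840.00

£57840.00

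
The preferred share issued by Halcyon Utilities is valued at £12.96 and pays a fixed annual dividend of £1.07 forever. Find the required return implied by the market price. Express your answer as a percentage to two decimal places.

8.26%

P = C/r ⇒ r = C/P = £1.07/£12.96 = 0.082562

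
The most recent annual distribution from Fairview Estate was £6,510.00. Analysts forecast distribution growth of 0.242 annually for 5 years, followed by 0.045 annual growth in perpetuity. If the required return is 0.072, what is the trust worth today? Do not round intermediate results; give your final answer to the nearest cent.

£577702.62

D_1 = 8085.42000
D_2 = 10042.09164
D_3 = 12472.27782
D_4 = 15490.56905
D_5 = 19239.28676
Terminal value at year 5: TV = D_5×(1+g_2)/(r−g_2) = 20105.05466/0.027 = 744631.65416
P_0 = D_1/(1+r)^1 + D_2/(1+r)^2 + D_3/(1+r)^3 + D_4/(1+r)^4 + D_5/(1+r)^5 + TV/(1+r)^5
    = 7542.36940 + 8738.45410 + 10124.21641 + 11729.73581 + 13589.86182 + 525977.98536 = 577702.62291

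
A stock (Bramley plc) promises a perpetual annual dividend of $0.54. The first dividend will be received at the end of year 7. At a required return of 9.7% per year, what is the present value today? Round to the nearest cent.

$3.19

Value at end of year 6: C / r = $0.54 / 0.097 = $5.5670
Discount to today: PV = $5.5670 / (1 + 0.097)^6 = $5.5670 / 1.742769 = $3.19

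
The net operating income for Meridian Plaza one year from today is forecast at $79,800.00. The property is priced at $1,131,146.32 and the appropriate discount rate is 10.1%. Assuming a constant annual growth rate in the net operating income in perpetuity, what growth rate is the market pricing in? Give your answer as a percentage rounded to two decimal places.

P = D₁/(r−g) ⇒ g = r − D₁/P = 0.101 − $79,800.00/$1,131,146.32 = 0.030452

3.05%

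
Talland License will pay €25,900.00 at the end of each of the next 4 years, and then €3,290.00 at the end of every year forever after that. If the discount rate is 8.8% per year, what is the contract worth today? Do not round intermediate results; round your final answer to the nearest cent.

€110959.15

PV of 4-year annuity: €25,900.00 × [1 − (1+0.088)^−4] / 0.088 = 84278.42322
Perpetuity value at year 4: €3,290.00 / 0.088 = 37386.36364
PV of perpetuity: 37386.36364 / (1+0.088)^4 = 26680.72609
Total PV = 84278.42322 + 26680.72609 = 110959.14931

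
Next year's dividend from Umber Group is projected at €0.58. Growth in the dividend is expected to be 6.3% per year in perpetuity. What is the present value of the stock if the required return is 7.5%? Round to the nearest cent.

Growing perpetuity: P = D₁ / (r − g) = €0.5800 / (0.075 − 0.063) = €48.33

€48.33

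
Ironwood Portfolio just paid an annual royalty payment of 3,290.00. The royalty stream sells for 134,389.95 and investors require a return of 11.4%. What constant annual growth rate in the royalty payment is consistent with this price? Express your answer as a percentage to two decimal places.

8.74%

P = D₀(1+g)/(r−g) ⇒ P(r−g) = D₀(1+g) ⇒ g(P+D₀) = P·r − D₀
g = (P·r − D₀)/(P + D₀) = (134,389.95×0.114 − 3,290.00) / (134,389.95 + 3,290.00) = 0.087380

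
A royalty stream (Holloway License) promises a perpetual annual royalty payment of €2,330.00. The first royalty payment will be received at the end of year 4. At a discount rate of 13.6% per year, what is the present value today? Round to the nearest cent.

€11686.43

Value at end of year 3: C / r = €2,330.00 / 0.136 = €17,132.3529
Discount to today: PV = €17,132.3529 / (1 + 0.136)^3 = €17,132.3529 / 1.466003 = €11,686.43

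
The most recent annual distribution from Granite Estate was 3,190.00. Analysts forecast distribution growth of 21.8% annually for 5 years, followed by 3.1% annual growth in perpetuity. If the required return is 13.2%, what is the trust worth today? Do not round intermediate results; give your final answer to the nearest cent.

66935.56

D_1 = 3885.42000
D_2 = 4732.44156
D_3 = 5764.11382
D_4 = 7020.69063
D_5 = 8551.20119
Terminal value at year 5: TV = D_5×(1+g_2)/(r−g_2) = 8816.28843/0.101 = 87289.98443
P_0 = D_1/(1+r)^1 + D_2/(1+r)^2 + D_3/(1+r)^3 + D_4/(1+r)^4 + D_5/(1+r)^5 + TV/(1+r)^5
    = 3432.34982 + 3693.11138 + 3973.68345 + 4275.57106 + 4600.39360 + 46960.45345 = 66935.56276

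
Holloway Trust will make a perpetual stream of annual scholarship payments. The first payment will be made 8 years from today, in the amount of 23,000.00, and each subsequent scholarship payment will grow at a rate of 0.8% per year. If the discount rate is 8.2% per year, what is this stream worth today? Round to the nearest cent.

Value at end of year 7: C₁ / (r − g) = 23,000.00 / (0.082 − 0.008) = 310,810.8108
Discount to today: PV = 310,810.8108 / (1 + 0.082)^7 = 310,810.8108 / 1.736164 = 179,021.54

179021.54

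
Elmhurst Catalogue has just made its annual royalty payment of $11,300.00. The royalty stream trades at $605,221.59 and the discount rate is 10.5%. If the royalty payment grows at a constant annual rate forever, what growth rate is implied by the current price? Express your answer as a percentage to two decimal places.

P = D₀(1+g)/(r−g) ⇒ P(r−g) = D₀(1+g) ⇒ g(P+D₀) = P·r − D₀
g = (P·r − D₀)/(P + D₀) = ($605,221.59×0.105 − $11,300.00) / ($605,221.59 + $11,300.00) = 0.084747

8.47%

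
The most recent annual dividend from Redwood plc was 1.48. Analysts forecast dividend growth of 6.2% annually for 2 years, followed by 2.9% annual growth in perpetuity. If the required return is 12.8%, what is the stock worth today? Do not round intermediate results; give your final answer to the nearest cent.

16.34

D_1 = 1.57176
D_2 = 1.66921
Terminal value at year 2: TV = D_2×(1+g_2)/(r−g_2) = 1.71762/0.099 = 17.34966
P_0 = D_1/(1+r)^1 + D_2/(1+r)^2 + TV/(1+r)^2
    = 1.39340 + 1.31188 + 13.63555 = 16.34083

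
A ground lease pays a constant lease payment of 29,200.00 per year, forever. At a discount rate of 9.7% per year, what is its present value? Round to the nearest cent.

Level perpetuity: PV = C / r = 29,200.00 / 0.097 = 301,030.93

301030.93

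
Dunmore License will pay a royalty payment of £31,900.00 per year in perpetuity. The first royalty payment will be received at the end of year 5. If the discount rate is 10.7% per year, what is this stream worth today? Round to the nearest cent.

Value at end of year 4: C / r = £31,900.00 / 0.107 = £298,130.8411
Discount to today: PV = £298,130.8411 / (1 + 0.107)^4 = £298,130.8411 / 1.501725 = £198,525.56

£198525.56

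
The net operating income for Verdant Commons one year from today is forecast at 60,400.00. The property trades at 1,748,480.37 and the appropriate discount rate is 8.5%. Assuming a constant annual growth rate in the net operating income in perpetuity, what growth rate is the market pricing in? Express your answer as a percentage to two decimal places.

P = D₁/(r−g) ⇒ g = r − D₁/P = 0.085 − 60,400.00/1,748,480.37 = 0.050456

5.05%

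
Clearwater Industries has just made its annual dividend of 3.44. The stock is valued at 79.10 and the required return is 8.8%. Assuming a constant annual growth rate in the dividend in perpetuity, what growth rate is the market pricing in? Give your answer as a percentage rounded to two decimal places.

P = D₀(1+g)/(r−g) ⇒ P(r−g) = D₀(1+g) ⇒ g(P+D₀) = P·r − D₀
g = (P·r − D₀)/(P + D₀) = (79.10×0.088 − 3.44) / (79.10 + 3.44) = 0.042656

4.27%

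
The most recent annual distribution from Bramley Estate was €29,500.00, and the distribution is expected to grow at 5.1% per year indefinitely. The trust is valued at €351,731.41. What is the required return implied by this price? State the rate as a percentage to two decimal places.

13.91%

D₁ = €29,500.00 × 1.051 = €31,004.5000
P = D₁/(r − g) ⇒ r = D₁/P + g = €31,004.5000/€351,731.41 + 0.051 = 0.088148 + 0.051 = 0.139148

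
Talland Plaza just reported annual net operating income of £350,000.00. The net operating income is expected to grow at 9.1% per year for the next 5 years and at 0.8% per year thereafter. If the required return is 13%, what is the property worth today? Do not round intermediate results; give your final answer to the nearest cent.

D_1 = 381850.00000
D_2 = 416598.35000
D_3 = 454508.79985
D_4 = 495869.10064
D_5 = 540993.18879
Terminal value at year 5: TV = D_5×(1+g_2)/(r−g_2) = 545321.13430/0.122 = 4469845.36315
P_0 = D_1/(1+r)^1 + D_2/(1+r)^2 + D_3/(1+r)^3 + D_4/(1+r)^4 + D_5/(1+r)^5 + TV/(1+r)^5
    = 337920.35398 + 326257.61610 + 314997.39749 + 304125.80590 + 293629.42853 + 2426052.98323 = 4002983.58523

£4002983.59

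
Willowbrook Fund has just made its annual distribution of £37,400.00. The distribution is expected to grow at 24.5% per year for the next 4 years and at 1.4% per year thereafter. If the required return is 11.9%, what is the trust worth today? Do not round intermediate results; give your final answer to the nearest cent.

£750176.12

D_1 = 46563.00000
D_2 = 57970.93500
D_3 = 72173.81408
D_4 = 89856.39852
Terminal value at year 4: TV = D_4×(1+g_2)/(r−g_2) = 91114.38810/0.105 = 867756.07717
P_0 = D_1/(1+r)^1 + D_2/(1+r)^2 + D_3/(1+r)^3 + D_4/(1+r)^4 + TV/(1+r)^4
    = 41611.26005 + 46296.71025 + 51509.74465 + 57309.76951 + 553448.63128 = 750176.11574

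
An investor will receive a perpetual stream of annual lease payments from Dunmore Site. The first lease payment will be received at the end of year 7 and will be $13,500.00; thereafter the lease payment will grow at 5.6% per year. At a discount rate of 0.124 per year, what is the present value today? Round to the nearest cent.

$98452.55

Value at end of year 6: C₁ / (r − g) = $13,500.00 / (0.124 − 0.056) = $198,529.4118
Discount to today: PV = $198,529.4118 / (1 + 0.124)^6 = $198,529.4118 / 2.016498 = $98,452.55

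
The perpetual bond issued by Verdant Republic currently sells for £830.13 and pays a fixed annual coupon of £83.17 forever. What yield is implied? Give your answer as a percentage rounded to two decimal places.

P = C/r ⇒ r = C/P = £83.17/£830.13 = 0.100189

10.02%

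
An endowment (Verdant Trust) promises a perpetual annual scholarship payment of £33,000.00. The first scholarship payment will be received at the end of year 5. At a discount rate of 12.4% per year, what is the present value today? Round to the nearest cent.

£166735.09

Value at end of year 4: C / r = £33,000.00 / 0.124 = £266,129.0323
Discount to today: PV = £266,129.0323 / (1 + 0.124)^4 = £266,129.0323 / 1.596119 = £166,735.09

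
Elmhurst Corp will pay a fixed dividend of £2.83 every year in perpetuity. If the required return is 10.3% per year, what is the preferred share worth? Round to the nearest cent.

£27.48

Level perpetuity: PV = C / r = £2.83 / 0.103 = £27.48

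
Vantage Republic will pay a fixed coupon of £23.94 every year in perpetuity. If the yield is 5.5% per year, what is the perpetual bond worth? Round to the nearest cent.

Level perpetuity: PV = C / r = £23.94 / 0.055 = £435.27

£435.27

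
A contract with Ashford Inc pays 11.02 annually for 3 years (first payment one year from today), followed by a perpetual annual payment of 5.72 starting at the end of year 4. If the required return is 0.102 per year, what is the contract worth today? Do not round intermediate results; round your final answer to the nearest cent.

69.21

PV of 3-year annuity: 11.02 × [1 − (1+0.102)^−3] / 0.102 = 27.30890
Perpetuity value at year 3: 5.72 / 0.102 = 56.07843
PV of perpetuity: 56.07843 / (1+0.102)^3 = 41.90357
Total PV = 27.30890 + 41.90357 = 69.21248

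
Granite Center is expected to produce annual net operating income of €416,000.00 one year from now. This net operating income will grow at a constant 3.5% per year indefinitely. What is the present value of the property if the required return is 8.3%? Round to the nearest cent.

€8666666.67

Growing perpetuity: P = D₁ / (r − g) = €416,000.0000 / (0.083 − 0.035) = €8,666,666.67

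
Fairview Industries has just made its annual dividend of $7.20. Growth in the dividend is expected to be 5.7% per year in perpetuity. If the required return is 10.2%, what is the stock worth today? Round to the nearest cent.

$169.12

D₁ = D₀ × (1 + g) = $7.20 × 1.057 = $7.6104
Growing perpetuity: P = D₁ / (r − g) = $7.6104 / (0.102 − 0.057) = $169.12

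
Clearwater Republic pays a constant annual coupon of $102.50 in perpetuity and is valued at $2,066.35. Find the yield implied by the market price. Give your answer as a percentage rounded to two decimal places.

4.96%

P = C/r ⇒ r = C/P = $102.50/$2,066.35 = 0.049604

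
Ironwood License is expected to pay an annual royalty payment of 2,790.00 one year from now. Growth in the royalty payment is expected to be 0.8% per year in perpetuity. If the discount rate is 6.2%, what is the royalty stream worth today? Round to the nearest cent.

Growing perpetuity: P = D₁ / (r − g) = 2,790.0000 / (0.062 − 0.008) = 51,666.67

51666.67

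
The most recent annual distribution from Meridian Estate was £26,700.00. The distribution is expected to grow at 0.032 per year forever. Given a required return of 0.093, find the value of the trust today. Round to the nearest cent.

D₁ = D₀ × (1 + g) = £26,700.00 × 1.032 = £27,554.4000
Growing perpetuity: P = D₁ / (r − g) = £27,554.4000 / (0.093 − 0.032) = £451,711.48

£451711.48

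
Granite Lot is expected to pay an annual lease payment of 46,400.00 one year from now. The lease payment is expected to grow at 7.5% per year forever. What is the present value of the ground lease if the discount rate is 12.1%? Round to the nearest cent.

Growing perpetuity: P = D₁ / (r − g) = 46,400.0000 / (0.121 − 0.075) = 1,008,695.65

1008695.65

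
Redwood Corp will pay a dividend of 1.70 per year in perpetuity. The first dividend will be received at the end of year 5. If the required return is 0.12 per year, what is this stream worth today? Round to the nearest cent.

Value at end of year 4: C / r = 1.70 / 0.12 = 14.1667
Discount to today: PV = 14.1667 / (1 + 0.12)^4 = 14.1667 / 1.573519 = 9.00

9.00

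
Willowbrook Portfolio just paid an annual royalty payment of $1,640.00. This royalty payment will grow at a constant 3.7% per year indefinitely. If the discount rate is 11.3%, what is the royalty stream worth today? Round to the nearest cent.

D₁ = D₀ × (1 + g) = $1,640.00 × 1.037 = $1,700.6800
Growing perpetuity: P = D₁ / (r − g) = $1,700.6800 / (0.113 − 0.037) = $22,377.37

$22377.37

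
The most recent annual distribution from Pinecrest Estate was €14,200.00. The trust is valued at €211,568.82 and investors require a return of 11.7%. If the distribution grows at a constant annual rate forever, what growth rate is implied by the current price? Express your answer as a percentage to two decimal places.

4.67%

P = D₀(1+g)/(r−g) ⇒ P(r−g) = D₀(1+g) ⇒ g(P+D₀) = P·r − D₀
g = (P·r − D₀)/(P + D₀) = (€211,568.82×0.117 − €14,200.00) / (€211,568.82 + €14,200.00) = 0.046745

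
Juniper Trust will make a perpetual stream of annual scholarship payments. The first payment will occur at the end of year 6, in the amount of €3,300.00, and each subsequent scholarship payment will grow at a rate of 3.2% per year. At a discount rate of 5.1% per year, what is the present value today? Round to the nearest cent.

Value at end of year 5: C₁ / (r − g) = €3,300.00 / (0.051 − 0.032) = €173,684.2105
Discount to today: PV = €173,684.2105 / (1 + 0.051)^5 = €173,684.2105 / 1.282371 = €135,439.94

€135439.94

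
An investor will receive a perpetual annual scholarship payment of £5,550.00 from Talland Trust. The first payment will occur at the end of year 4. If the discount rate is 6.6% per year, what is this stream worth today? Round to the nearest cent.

Value at end of year 3: C / r = £5,550.00 / 0.066 = £84,090.9091
Discount to today: PV = £84,090.9091 / (1 + 0.066)^3 = £84,090.9091 / 1.211355 = £69,418.85

£69418.85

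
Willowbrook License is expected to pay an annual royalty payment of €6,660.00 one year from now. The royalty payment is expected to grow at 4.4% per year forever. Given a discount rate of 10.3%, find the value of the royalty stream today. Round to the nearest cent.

Growing perpetuity: P = D₁ / (r − g) = €6,660.0000 / (0.103 − 0.044) = €112,881.36

€112881.36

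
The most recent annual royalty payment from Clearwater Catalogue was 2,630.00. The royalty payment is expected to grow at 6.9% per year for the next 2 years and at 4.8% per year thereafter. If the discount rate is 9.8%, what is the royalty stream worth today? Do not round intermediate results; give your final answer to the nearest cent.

D_1 = 2811.47000
D_2 = 3005.46143
Terminal value at year 2: TV = D_2×(1+g_2)/(r−g_2) = 3149.72358/0.05 = 62994.47157
P_0 = D_1/(1+r)^1 + D_2/(1+r)^2 + TV/(1+r)^2
    = 2560.53734 + 2492.90931 + 52251.37904 = 57304.82568

57304.83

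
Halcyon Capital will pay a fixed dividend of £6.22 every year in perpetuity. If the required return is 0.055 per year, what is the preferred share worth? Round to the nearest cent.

Level perpetuity: PV = C / r = £6.22 / 0.055 = £113.09

£113.09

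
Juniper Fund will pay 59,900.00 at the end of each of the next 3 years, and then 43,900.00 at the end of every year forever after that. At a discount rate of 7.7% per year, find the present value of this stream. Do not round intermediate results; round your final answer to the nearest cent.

PV of 3-year annuity: 59,900.00 × [1 − (1+0.077)^−3] / 0.077 = 155207.56520
Perpetuity value at year 3: 43,900.00 / 0.077 = 570129.87013
PV of perpetuity: 570129.87013 / (1+0.077)^3 = 456380.08528
Total PV = 155207.56520 + 456380.08528 = 611587.65048

611587.65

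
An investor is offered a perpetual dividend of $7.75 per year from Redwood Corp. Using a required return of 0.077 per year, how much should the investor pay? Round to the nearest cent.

Level perpetuity: PV = C / r = $7.75 / 0.077 = $100.65

$100.65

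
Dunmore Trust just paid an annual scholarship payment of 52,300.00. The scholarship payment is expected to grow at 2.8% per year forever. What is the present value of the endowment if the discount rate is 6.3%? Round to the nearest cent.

D₁ = D₀ × (1 + g) = 52,300.00 × 1.028 = 53,764.4000
Growing perpetuity: P = D₁ / (r − g) = 53,764.4000 / (0.063 − 0.028) = 1,536,125.71

1536125.71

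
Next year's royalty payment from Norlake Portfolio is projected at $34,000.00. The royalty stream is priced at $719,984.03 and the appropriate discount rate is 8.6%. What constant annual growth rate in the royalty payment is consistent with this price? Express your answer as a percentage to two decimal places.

3.88%

P = D₁/(r−g) ⇒ g = r − D₁/P = 0.086 − $34,000.00/$719,984.03 = 0.038777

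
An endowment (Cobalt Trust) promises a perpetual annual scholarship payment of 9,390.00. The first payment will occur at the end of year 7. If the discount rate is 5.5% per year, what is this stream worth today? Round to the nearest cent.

123819.24

Value at end of year 6: C / r = 9,390.00 / 0.055 = 170,727.2727
Discount to today: PV = 170,727.2727 / (1 + 0.055)^6 = 170,727.2727 / 1.378843 = 123,819.24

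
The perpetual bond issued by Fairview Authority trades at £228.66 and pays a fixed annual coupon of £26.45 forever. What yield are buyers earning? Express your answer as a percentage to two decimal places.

11.57%

P = C/r ⇒ r = C/P = £26.45/£228.66 = 0.115674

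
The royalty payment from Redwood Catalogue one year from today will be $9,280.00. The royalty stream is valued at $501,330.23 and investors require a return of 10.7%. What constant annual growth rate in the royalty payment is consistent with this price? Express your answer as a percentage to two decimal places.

8.85%

P = D₁/(r−g) ⇒ g = r − D₁/P = 0.107 − $9,280.00/$501,330.23 = 0.088489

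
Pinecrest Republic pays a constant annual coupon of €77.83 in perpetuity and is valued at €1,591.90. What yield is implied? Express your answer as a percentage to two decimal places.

P = C/r ⇒ r = C/P = €77.83/€1,591.90 = 0.048891

4.89%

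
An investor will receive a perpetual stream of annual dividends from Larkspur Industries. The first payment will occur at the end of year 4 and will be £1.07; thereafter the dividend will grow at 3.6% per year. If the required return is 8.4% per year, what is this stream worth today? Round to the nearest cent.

£17.50

Value at end of year 3: C₁ / (r − g) = £1.07 / (0.084 − 0.036) = £22.2917
Discount to today: PV = £22.2917 / (1 + 0.084)^3 = £22.2917 / 1.273761 = £17.50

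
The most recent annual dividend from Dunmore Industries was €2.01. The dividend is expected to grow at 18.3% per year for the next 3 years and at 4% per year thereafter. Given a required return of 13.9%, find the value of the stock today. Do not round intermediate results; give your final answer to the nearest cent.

D_1 = 2.37783
D_2 = 2.81297
D_3 = 3.32775
Terminal value at year 3: TV = D_3×(1+g_2)/(r−g_2) = 3.46086/0.099 = 34.95815
P_0 = D_1/(1+r)^1 + D_2/(1+r)^2 + D_3/(1+r)^3 + TV/(1+r)^3
    = 2.08765 + 2.16829 + 2.25206 + 23.65796 = 30.16595

€30.17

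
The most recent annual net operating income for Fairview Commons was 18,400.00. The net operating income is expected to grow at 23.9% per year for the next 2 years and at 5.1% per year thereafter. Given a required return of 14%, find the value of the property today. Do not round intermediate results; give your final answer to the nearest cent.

D_1 = 22797.60000
D_2 = 28246.22640
Terminal value at year 2: TV = D_2×(1+g_2)/(r−g_2) = 29686.78395/0.089 = 333559.37018
P_0 = D_1/(1+r)^1 + D_2/(1+r)^2 + TV/(1+r)^2
    = 19997.89474 + 21734.55402 + 256663.10417 = 298395.55293

298395.55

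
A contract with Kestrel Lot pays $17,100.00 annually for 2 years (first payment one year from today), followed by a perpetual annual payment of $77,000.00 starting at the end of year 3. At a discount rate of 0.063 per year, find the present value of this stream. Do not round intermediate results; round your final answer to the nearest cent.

PV of 2-year annuity: $17,100.00 × [1 − (1+0.063)^−2] / 0.063 = 31219.70603
Perpetuity value at year 2: $77,000.00 / 0.063 = 1222222.22222
PV of perpetuity: 1222222.22222 / (1+0.063)^2 = 1081642.25941
Total PV = 31219.70603 + 1081642.25941 = 1112861.96544

$1112861.97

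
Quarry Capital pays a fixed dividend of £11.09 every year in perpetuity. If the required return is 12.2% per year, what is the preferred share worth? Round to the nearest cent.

£90.90

Level perpetuity: PV = C / r = £11.09 / 0.122 = £90.90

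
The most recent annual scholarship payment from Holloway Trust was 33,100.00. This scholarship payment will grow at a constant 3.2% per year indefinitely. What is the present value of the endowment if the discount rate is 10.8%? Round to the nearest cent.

449463.16

D₁ = D₀ × (1 + g) = 33,100.00 × 1.032 = 34,159.2000
Growing perpetuity: P = D₁ / (r − g) = 34,159.2000 / (0.108 − 0.032) = 449,463.16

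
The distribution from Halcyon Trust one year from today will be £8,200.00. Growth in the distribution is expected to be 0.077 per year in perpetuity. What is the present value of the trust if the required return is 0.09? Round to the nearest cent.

Growing perpetuity: P = D₁ / (r − g) = £8,200.0000 / (0.09 − 0.077) = £630,769.23

£630769.23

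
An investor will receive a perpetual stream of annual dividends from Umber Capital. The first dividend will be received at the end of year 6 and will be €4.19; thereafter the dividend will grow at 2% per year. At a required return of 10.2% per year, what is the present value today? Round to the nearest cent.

€31.44

Value at end of year 5: C₁ / (r − g) = €4.19 / (0.102 − 0.02) = €51.0976
Discount to today: PV = €51.0976 / (1 + 0.102)^5 = €51.0976 / 1.625204 = €31.44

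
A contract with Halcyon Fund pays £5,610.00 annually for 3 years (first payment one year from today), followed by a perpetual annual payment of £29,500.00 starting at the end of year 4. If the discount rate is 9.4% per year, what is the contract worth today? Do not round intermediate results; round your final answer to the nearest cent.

PV of 3-year annuity: £5,610.00 × [1 − (1+0.094)^−3] / 0.094 = 14099.93579
Perpetuity value at year 3: £29,500.00 / 0.094 = 313829.78723
PV of perpetuity: 313829.78723 / (1+0.094)^3 = 239685.73986
Total PV = 14099.93579 + 239685.73986 = 253785.67565

£253785.68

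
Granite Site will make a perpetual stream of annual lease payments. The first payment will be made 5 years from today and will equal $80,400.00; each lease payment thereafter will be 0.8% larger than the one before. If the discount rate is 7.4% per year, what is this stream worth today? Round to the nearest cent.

Value at end of year 4: C₁ / (r − g) = $80,400.00 / (0.074 − 0.008) = $1,218,181.8182
Discount to today: PV = $1,218,181.8182 / (1 + 0.074)^4 = $1,218,181.8182 / 1.330507 = $915,577.24

$915577.24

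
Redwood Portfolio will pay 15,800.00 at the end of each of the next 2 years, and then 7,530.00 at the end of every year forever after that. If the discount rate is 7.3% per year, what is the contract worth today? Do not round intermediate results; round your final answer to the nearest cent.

PV of 2-year annuity: 15,800.00 × [1 − (1+0.073)^−2] / 0.073 = 28448.34100
Perpetuity value at year 2: 7,530.00 / 0.073 = 103150.68493
PV of perpetuity: 103150.68493 / (1+0.073)^2 = 89592.70976
Total PV = 28448.34100 + 89592.70976 = 118041.05076

118041.05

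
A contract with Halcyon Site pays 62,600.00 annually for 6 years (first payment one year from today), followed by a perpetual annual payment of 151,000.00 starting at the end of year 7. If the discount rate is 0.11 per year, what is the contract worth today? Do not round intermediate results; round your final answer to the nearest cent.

998747.73

PV of 6-year annuity: 62,600.00 × [1 − (1+0.11)^−6] / 0.11 = 264831.66964
Perpetuity value at year 6: 151,000.00 / 0.11 = 1372727.27273
PV of perpetuity: 1372727.27273 / (1+0.11)^6 = 733916.05681
Total PV = 264831.66964 + 733916.05681 = 998747.72646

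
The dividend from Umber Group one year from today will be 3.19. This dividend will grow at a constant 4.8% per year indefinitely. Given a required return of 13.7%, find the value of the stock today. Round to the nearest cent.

Growing perpetuity: P = D₁ / (r − g) = 3.1900 / (0.137 − 0.048) = 35.84

35.84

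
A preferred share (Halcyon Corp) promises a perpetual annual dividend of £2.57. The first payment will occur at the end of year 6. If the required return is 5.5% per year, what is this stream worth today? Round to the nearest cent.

£35.75

Value at end of year 5: C / r = £2.57 / 0.055 = £46.7273
Discount to today: PV = £46.7273 / (1 + 0.055)^5 = £46.7273 / 1.306960 = £35.75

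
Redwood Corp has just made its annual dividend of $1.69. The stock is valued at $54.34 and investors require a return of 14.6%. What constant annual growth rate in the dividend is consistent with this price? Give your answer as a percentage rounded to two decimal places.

P = D₀(1+g)/(r−g) ⇒ P(r−g) = D₀(1+g) ⇒ g(P+D₀) = P·r − D₀
g = (P·r − D₀)/(P + D₀) = ($54.34×0.146 − $1.69) / ($54.34 + $1.69) = 0.111434

11.14%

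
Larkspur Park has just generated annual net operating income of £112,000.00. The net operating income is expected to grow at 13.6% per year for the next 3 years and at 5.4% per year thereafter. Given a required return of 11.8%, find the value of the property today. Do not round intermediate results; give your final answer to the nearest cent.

£2281968.32

D_1 = 127232.00000
D_2 = 144535.55200
D_3 = 164192.38707
Terminal value at year 3: TV = D_3×(1+g_2)/(r−g_2) = 173058.77597/0.064 = 2704043.37459
P_0 = D_1/(1+r)^1 + D_2/(1+r)^2 + D_3/(1+r)^3 + TV/(1+r)^3
    = 113803.22004 + 115635.47224 + 117497.22403 + 1935032.40818 = 2281968.32447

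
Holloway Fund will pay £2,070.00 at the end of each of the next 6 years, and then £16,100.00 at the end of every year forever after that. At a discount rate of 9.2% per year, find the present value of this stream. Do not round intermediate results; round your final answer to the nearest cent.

£112436.09

PV of 6-year annuity: £2,070.00 × [1 − (1+0.092)^−6] / 0.092 = 9230.74049
Perpetuity value at year 6: £16,100.00 / 0.092 = 175000.00000
PV of perpetuity: 175000.00000 / (1+0.092)^6 = 103205.35177
Total PV = 9230.74049 + 103205.35177 = 112436.09226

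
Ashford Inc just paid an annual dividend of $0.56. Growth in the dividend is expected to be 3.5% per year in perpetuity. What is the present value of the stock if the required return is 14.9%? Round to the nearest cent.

$5.08

D₁ = D₀ × (1 + g) = $0.56 × 1.035 = $0.5796
Growing perpetuity: P = D₁ / (r − g) = $0.5796 / (0.149 − 0.035) = $5.08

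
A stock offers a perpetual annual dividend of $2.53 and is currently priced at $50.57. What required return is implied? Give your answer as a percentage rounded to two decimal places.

5.00%

P = C/r ⇒ r = C/P = $2.53/$50.57 = 0.050030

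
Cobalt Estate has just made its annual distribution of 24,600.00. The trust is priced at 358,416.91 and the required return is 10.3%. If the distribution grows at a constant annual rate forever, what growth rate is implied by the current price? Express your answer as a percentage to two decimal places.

3.22%

P = D₀(1+g)/(r−g) ⇒ P(r−g) = D₀(1+g) ⇒ g(P+D₀) = P·r − D₀
g = (P·r − D₀)/(P + D₀) = (358,416.91×0.103 − 24,600.00) / (358,416.91 + 24,600.00) = 0.032158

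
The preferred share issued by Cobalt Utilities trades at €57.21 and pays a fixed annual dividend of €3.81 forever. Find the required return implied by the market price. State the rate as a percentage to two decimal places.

P = C/r ⇒ r = C/P = €3.81/€57.21 = 0.066597

6.66%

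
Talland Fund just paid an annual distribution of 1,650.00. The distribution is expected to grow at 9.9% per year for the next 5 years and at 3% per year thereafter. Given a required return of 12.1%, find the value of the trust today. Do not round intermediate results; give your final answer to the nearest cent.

24690.56

D_1 = 1813.35000
D_2 = 1992.87165
D_3 = 2190.16594
D_4 = 2406.99237
D_5 = 2645.28462
Terminal value at year 5: TV = D_5×(1+g_2)/(r−g_2) = 2724.64316/0.091 = 29941.13357
P_0 = D_1/(1+r)^1 + D_2/(1+r)^2 + D_3/(1+r)^3 + D_4/(1+r)^4 + D_5/(1+r)^5 + TV/(1+r)^5
    = 1617.61820 + 1585.87190 + 1554.74863 + 1524.23617 + 1494.32253 + 16913.76046 = 24690.55789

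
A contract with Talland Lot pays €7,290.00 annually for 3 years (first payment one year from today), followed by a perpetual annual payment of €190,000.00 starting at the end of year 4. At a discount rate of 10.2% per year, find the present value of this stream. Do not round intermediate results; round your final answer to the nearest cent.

€1409967.47

PV of 3-year annuity: €7,290.00 × [1 − (1+0.102)^−3] / 0.102 = 18065.50786
Perpetuity value at year 3: €190,000.00 / 0.102 = 1862745.09804
PV of perpetuity: 1862745.09804 / (1+0.102)^3 = 1391901.95762
Total PV = 18065.50786 + 1391901.95762 = 1409967.46548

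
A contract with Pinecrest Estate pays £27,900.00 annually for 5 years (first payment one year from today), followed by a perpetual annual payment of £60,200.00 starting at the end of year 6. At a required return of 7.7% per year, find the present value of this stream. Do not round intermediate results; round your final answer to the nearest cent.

£651827.47

PV of 5-year annuity: £27,900.00 × [1 − (1+0.077)^−5] / 0.077 = 112282.99706
Perpetuity value at year 5: £60,200.00 / 0.077 = 781818.18182
PV of perpetuity: 781818.18182 / (1+0.077)^5 = 539544.47491
Total PV = 112282.99706 + 539544.47491 = 651827.47196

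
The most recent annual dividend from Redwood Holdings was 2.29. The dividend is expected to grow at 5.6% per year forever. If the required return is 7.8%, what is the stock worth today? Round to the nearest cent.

D₁ = D₀ × (1 + g) = 2.29 × 1.056 = 2.4182
Growing perpetuity: P = D₁ / (r − g) = 2.4182 / (0.078 − 0.056) = 109.92

109.92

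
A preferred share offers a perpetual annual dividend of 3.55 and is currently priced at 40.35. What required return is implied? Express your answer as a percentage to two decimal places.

8.80%

P = C/r ⇒ r = C/P = 3.55/40.35 = 0.087980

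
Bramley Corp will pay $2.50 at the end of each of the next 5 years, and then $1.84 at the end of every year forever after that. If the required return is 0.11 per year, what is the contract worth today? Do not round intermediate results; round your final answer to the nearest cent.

$19.17

PV of 5-year annuity: $2.50 × [1 − (1+0.11)^−5] / 0.11 = 9.23974
Perpetuity value at year 5: $1.84 / 0.11 = 16.72727
PV of perpetuity: 16.72727 / (1+0.11)^5 = 9.92682
Total PV = 9.23974 + 9.92682 = 19.16656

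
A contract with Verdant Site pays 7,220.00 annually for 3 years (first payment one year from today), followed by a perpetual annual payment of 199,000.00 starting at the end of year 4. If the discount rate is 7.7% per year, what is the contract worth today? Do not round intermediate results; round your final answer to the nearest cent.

2087492.26

PV of 3-year annuity: 7,220.00 × [1 − (1+0.077)^−3] / 0.077 = 18707.82338
Perpetuity value at year 3: 199,000.00 / 0.077 = 2584415.58442
PV of perpetuity: 2584415.58442 / (1+0.077)^3 = 2068784.44126
Total PV = 18707.82338 + 2068784.44126 = 2087492.26465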